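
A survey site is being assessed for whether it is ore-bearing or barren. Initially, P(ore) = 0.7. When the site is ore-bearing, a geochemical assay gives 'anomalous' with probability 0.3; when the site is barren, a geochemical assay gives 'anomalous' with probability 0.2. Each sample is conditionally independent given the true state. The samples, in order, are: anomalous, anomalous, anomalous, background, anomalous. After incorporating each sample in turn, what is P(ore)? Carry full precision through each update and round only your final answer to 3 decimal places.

After 'anomalous': P(ore) = 0.3·0.7000 / (0.3·0.7000 + 0.2·0.3000) ≈ 0.7778
After 'anomalous': P(ore) = 0.3·0.7778 / (0.3·0.7778 + 0.2·0.2222) ≈ 0.8400
After 'anomalous': P(ore) = 0.3·0.8400 / (0.3·0.8400 + 0.2·0.1600) ≈ 0.8873
After 'background': P(ore) = 0.7·0.8873 / (0.7·0.8873 + 0.8·0.1127) ≈ 0.8733
After 'anomalous': P(ore) = 0.3·0.8733 / (0.3·0.8733 + 0.2·0.1267) ≈ 0.9118

0.912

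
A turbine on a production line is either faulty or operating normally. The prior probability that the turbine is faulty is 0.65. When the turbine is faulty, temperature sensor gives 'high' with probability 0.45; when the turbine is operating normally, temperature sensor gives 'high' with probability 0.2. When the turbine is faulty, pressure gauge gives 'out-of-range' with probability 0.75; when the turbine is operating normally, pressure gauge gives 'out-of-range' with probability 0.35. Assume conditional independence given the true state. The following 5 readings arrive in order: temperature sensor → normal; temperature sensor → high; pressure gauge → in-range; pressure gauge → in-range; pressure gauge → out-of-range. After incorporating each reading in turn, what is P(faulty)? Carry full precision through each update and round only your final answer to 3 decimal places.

Each posterior becomes the prior for the next update.
After temperature sensor='normal': P(faulty) = 0.55·0.6500 / (0.55·0.6500 + 0.8·0.3500) ≈ 0.5608
After temperature sensor='high': P(faulty) = 0.45·0.5608 / (0.45·0.5608 + 0.2·0.4392) ≈ 0.7418
After pressure gauge='in-range': P(faulty) = 0.25·0.7418 / (0.25·0.7418 + 0.65·0.2582) ≈ 0.5249
After pressure gauge='in-range': P(faulty) = 0.25·0.5249 / (0.25·0.5249 + 0.65·0.4751) ≈ 0.2982
After pressure gauge='out-of-range': P(faulty) = 0.75·0.2982 / (0.75·0.2982 + 0.35·0.7018) ≈ 0.4766

0.477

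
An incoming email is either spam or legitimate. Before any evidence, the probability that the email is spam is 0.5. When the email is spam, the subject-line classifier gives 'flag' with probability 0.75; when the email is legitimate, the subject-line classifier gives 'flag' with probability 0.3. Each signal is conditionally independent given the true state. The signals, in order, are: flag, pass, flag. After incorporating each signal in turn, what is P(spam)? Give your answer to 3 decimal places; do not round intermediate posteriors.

After 'flag': P(spam) = 0.75·0.5000 / (0.75·0.5000 + 0.3·0.5000) ≈ 0.7143
After 'pass': P(spam) = 0.25·0.7143 / (0.25·0.7143 + 0.7·0.2857) ≈ 0.4717
After 'flag': P(spam) = 0.75·0.4717 / (0.75·0.4717 + 0.3·0.5283) ≈ 0.6906

0.691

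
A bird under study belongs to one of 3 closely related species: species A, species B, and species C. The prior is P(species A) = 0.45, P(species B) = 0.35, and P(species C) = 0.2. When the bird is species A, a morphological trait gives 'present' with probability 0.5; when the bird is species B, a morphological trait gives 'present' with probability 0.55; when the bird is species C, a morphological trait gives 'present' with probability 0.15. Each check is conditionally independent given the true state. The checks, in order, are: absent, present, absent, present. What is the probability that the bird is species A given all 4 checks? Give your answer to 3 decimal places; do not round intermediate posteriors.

0.533

After 'absent': normaliser = 0.5·0.4500 + 0.45·0.3500 + 0.85·0.2000; P(species A) ≈ 0.4072, P(species B) ≈ 0.2851, P(species C) ≈ 0.3077
After 'present': normaliser = 0.5·0.4072 + 0.55·0.2851 + 0.15·0.3077; P(species A) ≈ 0.5008, P(species B) ≈ 0.3856, P(species C) ≈ 0.1135
After 'absent': normaliser = 0.5·0.5008 + 0.45·0.3856 + 0.85·0.1135; P(species A) ≈ 0.4812, P(species B) ≈ 0.3334, P(species C) ≈ 0.1854
After 'present': normaliser = 0.5·0.4812 + 0.55·0.3334 + 0.15·0.1854; P(species A) ≈ 0.5325, P(species B) ≈ 0.4059, P(species C) ≈ 0.0616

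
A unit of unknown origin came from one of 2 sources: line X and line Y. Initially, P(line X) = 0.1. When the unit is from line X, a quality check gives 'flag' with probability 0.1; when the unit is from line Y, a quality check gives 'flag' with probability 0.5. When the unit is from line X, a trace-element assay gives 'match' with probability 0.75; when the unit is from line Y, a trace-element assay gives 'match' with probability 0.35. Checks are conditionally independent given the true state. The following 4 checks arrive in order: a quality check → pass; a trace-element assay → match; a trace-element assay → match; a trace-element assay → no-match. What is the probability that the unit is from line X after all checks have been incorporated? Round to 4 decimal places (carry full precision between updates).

Each posterior becomes the prior for the next update.
After a quality check='pass': P(line X) = 0.9·0.1000 / (0.9·0.1000 + 0.5·0.9000) ≈ 0.1667
After a trace-element assay='match': P(line X) = 0.75·0.1667 / (0.75·0.1667 + 0.35·0.8333) ≈ 0.3000
After a trace-element assay='match': P(line X) = 0.75·0.3000 / (0.75·0.3000 + 0.35·0.7000) ≈ 0.4787
After a trace-element assay='no-match': P(line X) = 0.25·0.4787 / (0.25·0.4787 + 0.65·0.5213) ≈ 0.2610

0.2610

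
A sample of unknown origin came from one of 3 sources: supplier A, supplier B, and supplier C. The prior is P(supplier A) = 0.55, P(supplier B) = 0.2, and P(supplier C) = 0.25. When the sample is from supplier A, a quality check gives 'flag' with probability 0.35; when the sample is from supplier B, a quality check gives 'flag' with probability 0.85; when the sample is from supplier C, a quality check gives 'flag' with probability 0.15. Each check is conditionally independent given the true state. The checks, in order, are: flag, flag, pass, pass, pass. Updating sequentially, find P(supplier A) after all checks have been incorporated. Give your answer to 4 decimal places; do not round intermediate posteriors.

After 'flag': normaliser = 0.35·0.5500 + 0.85·0.2000 + 0.15·0.2500; P(supplier A) ≈ 0.4813, P(supplier B) ≈ 0.4250, P(supplier C) ≈ 0.0938
After 'flag': normaliser = 0.35·0.4813 + 0.85·0.4250 + 0.15·0.0938; P(supplier A) ≈ 0.3098, P(supplier B) ≈ 0.6644, P(supplier C) ≈ 0.0259
After 'pass': normaliser = 0.65·0.3098 + 0.15·0.6644 + 0.85·0.0259; P(supplier A) ≈ 0.6234, P(supplier B) ≈ 0.3085, P(supplier C) ≈ 0.0681
After 'pass': normaliser = 0.65·0.6234 + 0.15·0.3085 + 0.85·0.0681; P(supplier A) ≈ 0.7956, P(supplier B) ≈ 0.0909, P(supplier C) ≈ 0.1136
After 'pass': normaliser = 0.65·0.7956 + 0.15·0.0909 + 0.85·0.1136; P(supplier A) ≈ 0.8244, P(supplier B) ≈ 0.0217, P(supplier C) ≈ 0.1539

0.8244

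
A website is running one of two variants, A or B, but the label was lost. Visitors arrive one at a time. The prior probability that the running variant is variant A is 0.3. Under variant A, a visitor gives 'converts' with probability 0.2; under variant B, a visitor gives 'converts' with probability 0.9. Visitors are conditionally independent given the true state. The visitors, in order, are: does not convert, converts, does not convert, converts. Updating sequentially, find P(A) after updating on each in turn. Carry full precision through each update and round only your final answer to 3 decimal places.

0.575

Each posterior becomes the prior for the next update.
After 'does not convert': P(A) = 0.8·0.3000 / (0.8·0.3000 + 0.1·0.7000) ≈ 0.7742
After 'converts': P(A) = 0.2·0.7742 / (0.2·0.7742 + 0.9·0.2258) ≈ 0.4324
After 'does not convert': P(A) = 0.8·0.4324 / (0.8·0.4324 + 0.1·0.5676) ≈ 0.8591
After 'converts': P(A) = 0.2·0.8591 / (0.2·0.8591 + 0.9·0.1409) ≈ 0.5753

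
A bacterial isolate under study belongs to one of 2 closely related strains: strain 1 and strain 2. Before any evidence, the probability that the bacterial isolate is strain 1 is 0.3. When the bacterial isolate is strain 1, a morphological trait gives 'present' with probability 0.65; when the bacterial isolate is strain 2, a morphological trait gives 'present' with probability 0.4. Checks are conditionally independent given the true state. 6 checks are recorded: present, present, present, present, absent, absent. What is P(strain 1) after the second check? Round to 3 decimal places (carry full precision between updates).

0.531

Each posterior becomes the prior for the next update.
After 'present': P(strain 1) = 0.65·0.3000 / (0.65·0.3000 + 0.4·0.7000) ≈ 0.4105
After 'present': P(strain 1) = 0.65·0.4105 / (0.65·0.4105 + 0.4·0.5895) ≈ 0.5309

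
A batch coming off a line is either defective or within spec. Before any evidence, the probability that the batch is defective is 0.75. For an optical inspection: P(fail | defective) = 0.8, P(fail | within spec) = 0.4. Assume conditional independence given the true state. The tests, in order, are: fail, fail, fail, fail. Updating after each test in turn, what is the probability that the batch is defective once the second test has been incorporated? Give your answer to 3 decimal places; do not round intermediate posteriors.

After 'fail': P(defective) = 0.8·0.7500 / (0.8·0.7500 + 0.4·0.2500) ≈ 0.8571
After 'fail': P(defective) = 0.8·0.8571 / (0.8·0.8571 + 0.4·0.1429) ≈ 0.9231

0.923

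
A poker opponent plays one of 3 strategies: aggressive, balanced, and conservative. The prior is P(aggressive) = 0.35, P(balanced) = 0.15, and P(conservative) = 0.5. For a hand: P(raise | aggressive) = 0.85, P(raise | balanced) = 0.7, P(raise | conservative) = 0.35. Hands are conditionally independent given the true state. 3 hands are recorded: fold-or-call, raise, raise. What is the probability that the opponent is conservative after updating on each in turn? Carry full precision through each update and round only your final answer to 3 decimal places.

0.399

After 'fold-or-call': normaliser = 0.15·0.3500 + 0.3·0.1500 + 0.65·0.5000; P(aggressive) ≈ 0.1243, P(balanced) ≈ 0.1065, P(conservative) ≈ 0.7692
After 'raise': normaliser = 0.85·0.1243 + 0.7·0.1065 + 0.35·0.7692; P(aggressive) ≈ 0.2350, P(balanced) ≈ 0.1659, P(conservative) ≈ 0.5991
After 'raise': normaliser = 0.85·0.2350 + 0.7·0.1659 + 0.35·0.5991; P(aggressive) ≈ 0.3801, P(balanced) ≈ 0.2210, P(conservative) ≈ 0.3989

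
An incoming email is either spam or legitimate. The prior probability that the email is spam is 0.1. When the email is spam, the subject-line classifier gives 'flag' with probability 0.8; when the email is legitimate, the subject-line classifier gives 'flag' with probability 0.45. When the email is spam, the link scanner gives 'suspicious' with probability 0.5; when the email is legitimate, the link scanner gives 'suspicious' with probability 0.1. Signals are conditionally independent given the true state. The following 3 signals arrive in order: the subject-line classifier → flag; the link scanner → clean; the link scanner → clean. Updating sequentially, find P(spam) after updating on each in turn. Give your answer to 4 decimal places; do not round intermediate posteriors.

After the subject-line classifier='flag': P(spam) = 0.8·0.1000 / (0.8·0.1000 + 0.45·0.9000) ≈ 0.1649
After the link scanner='clean': P(spam) = 0.5·0.1649 / (0.5·0.1649 + 0.9·0.8351) ≈ 0.0989
After the link scanner='clean': P(spam) = 0.5·0.0989 / (0.5·0.0989 + 0.9·0.9011) ≈ 0.0575

0.0575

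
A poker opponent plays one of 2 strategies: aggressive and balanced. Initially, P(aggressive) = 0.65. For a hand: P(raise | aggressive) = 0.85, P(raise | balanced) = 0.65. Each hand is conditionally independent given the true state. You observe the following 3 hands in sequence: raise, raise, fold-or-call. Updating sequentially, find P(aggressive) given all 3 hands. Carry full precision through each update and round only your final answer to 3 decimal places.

0.576

Apply Bayes' rule sequentially, carrying P(aggressive) forward.
After 'raise': P(aggressive) = 0.85·0.6500 / (0.85·0.6500 + 0.65·0.3500) ≈ 0.7083
After 'raise': P(aggressive) = 0.85·0.7083 / (0.85·0.7083 + 0.65·0.2917) ≈ 0.7605
After 'fold-or-call': P(aggressive) = 0.15·0.7605 / (0.15·0.7605 + 0.35·0.2395) ≈ 0.5765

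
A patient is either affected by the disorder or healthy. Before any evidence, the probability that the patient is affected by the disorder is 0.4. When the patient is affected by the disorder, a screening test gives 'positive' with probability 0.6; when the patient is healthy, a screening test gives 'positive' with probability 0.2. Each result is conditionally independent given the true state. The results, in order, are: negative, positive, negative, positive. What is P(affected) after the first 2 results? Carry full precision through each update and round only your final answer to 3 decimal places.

0.500

After 'negative': P(affected) = 0.4·0.4000 / (0.4·0.4000 + 0.8·0.6000) ≈ 0.2500
After 'positive': P(affected) = 0.6·0.2500 / (0.6·0.2500 + 0.2·0.7500) ≈ 0.5000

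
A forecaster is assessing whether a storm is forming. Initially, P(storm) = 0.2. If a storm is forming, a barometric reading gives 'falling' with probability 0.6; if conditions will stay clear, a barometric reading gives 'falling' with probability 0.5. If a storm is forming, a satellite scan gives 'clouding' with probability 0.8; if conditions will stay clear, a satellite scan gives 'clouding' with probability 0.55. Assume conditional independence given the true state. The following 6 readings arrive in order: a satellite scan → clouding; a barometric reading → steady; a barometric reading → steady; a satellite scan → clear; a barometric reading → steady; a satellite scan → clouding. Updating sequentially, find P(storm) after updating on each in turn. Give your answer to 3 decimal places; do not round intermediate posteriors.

Each posterior becomes the prior for the next update.
After a satellite scan='clouding': P(storm) = 0.8·0.2000 / (0.8·0.2000 + 0.55·0.8000) ≈ 0.2667
After a barometric reading='steady': P(storm) = 0.4·0.2667 / (0.4·0.2667 + 0.5·0.7333) ≈ 0.2254
After a barometric reading='steady': P(storm) = 0.4·0.2254 / (0.4·0.2254 + 0.5·0.7746) ≈ 0.1888
After a satellite scan='clear': P(storm) = 0.2·0.1888 / (0.2·0.1888 + 0.45·0.8112) ≈ 0.0937
After a barometric reading='steady': P(storm) = 0.4·0.0937 / (0.4·0.0937 + 0.5·0.9063) ≈ 0.0764
After a satellite scan='clouding': P(storm) = 0.8·0.0764 / (0.8·0.0764 + 0.55·0.9236) ≈ 0.1074

0.107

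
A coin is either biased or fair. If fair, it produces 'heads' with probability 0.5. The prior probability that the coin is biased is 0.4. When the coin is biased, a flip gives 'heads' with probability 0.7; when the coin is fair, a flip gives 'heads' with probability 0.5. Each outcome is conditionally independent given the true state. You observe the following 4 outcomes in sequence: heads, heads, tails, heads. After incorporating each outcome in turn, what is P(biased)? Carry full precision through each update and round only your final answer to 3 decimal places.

After 'heads': P(biased) = 0.7·0.4000 / (0.7·0.4000 + 0.5·0.6000) ≈ 0.4828
After 'heads': P(biased) = 0.7·0.4828 / (0.7·0.4828 + 0.5·0.5172) ≈ 0.5665
After 'tails': P(biased) = 0.3·0.5665 / (0.3·0.5665 + 0.5·0.4335) ≈ 0.4395
After 'heads': P(biased) = 0.7·0.4395 / (0.7·0.4395 + 0.5·0.5605) ≈ 0.5233

0.523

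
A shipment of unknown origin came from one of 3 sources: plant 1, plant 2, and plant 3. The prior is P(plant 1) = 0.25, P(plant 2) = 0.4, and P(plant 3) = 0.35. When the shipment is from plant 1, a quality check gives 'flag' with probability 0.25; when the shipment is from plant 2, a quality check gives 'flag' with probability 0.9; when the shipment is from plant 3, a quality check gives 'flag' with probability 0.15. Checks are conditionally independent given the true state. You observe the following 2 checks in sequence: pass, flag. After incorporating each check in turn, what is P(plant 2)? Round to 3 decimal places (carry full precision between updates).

Apply Bayes' rule sequentially, carrying P(plant 2) forward.
After 'pass': normaliser = 0.75·0.2500 + 0.1·0.4000 + 0.85·0.3500; P(plant 1) ≈ 0.3571, P(plant 2) ≈ 0.0762, P(plant 3) ≈ 0.5667
After 'flag': normaliser = 0.25·0.3571 + 0.9·0.0762 + 0.15·0.5667; P(plant 1) ≈ 0.3676, P(plant 2) ≈ 0.2824, P(plant 3) ≈ 0.3500

0.282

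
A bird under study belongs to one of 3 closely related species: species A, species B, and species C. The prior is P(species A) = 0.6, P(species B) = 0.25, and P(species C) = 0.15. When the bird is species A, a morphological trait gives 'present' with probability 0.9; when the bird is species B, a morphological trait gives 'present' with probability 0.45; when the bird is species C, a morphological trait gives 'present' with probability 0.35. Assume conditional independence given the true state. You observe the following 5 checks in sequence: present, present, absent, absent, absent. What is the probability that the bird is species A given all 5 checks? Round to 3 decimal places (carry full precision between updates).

0.035

After 'present': normaliser = 0.9·0.6000 + 0.45·0.2500 + 0.35·0.1500; P(species A) ≈ 0.7660, P(species B) ≈ 0.1596, P(species C) ≈ 0.0745
After 'present': normaliser = 0.9·0.7660 + 0.45·0.1596 + 0.35·0.0745; P(species A) ≈ 0.8757, P(species B) ≈ 0.0912, P(species C) ≈ 0.0331
After 'absent': normaliser = 0.1·0.8757 + 0.55·0.0912 + 0.65·0.0331; P(species A) ≈ 0.5499, P(species B) ≈ 0.3150, P(species C) ≈ 0.1351
After 'absent': normaliser = 0.1·0.5499 + 0.55·0.3150 + 0.65·0.1351; P(species A) ≈ 0.1740, P(species B) ≈ 0.5482, P(species C) ≈ 0.2779
After 'absent': normaliser = 0.1·0.1740 + 0.55·0.5482 + 0.65·0.2779; P(species A) ≈ 0.0348, P(species B) ≈ 0.6036, P(species C) ≈ 0.3616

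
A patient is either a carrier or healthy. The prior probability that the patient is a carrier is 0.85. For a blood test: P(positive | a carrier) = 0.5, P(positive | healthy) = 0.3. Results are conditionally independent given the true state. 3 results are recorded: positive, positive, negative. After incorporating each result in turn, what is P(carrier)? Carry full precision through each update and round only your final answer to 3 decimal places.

After 'positive': P(carrier) = 0.5·0.8500 / (0.5·0.8500 + 0.3·0.1500) ≈ 0.9043
After 'positive': P(carrier) = 0.5·0.9043 / (0.5·0.9043 + 0.3·0.0957) ≈ 0.9403
After 'negative': P(carrier) = 0.5·0.9403 / (0.5·0.9403 + 0.7·0.0597) ≈ 0.9183

0.918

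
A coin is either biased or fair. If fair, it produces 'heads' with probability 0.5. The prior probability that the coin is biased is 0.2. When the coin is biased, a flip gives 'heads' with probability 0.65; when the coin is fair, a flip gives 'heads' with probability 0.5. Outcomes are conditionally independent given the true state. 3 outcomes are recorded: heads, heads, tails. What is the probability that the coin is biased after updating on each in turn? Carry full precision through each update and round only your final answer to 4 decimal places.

After 'heads': P(biased) = 0.65·0.2000 / (0.65·0.2000 + 0.5·0.8000) ≈ 0.2453
After 'heads': P(biased) = 0.65·0.2453 / (0.65·0.2453 + 0.5·0.7547) ≈ 0.2970
After 'tails': P(biased) = 0.35·0.2970 / (0.35·0.2970 + 0.5·0.7030) ≈ 0.2282

0.2282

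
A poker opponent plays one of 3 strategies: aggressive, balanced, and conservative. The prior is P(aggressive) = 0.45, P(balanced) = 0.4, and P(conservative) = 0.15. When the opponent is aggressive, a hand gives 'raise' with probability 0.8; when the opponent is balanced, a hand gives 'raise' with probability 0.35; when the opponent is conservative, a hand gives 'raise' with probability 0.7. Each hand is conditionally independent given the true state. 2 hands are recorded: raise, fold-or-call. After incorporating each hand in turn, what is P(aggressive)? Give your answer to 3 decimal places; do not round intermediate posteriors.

0.370

After 'raise': normaliser = 0.8·0.4500 + 0.35·0.4000 + 0.7·0.1500; P(aggressive) ≈ 0.5950, P(balanced) ≈ 0.2314, P(conservative) ≈ 0.1736
After 'fold-or-call': normaliser = 0.2·0.5950 + 0.65·0.2314 + 0.3·0.1736; P(aggressive) ≈ 0.3702, P(balanced) ≈ 0.4679, P(conservative) ≈ 0.1620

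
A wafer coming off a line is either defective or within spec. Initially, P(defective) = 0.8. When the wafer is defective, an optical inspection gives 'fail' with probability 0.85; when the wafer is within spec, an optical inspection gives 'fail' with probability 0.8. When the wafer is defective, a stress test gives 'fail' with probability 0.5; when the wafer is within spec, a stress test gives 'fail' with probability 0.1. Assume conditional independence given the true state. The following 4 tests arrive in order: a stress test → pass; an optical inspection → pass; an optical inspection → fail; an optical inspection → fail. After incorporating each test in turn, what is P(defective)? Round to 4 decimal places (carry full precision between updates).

Apply Bayes' rule sequentially, carrying P(defective) forward.
After a stress test='pass': P(defective) = 0.5·0.8000 / (0.5·0.8000 + 0.9·0.2000) ≈ 0.6897
After an optical inspection='pass': P(defective) = 0.15·0.6897 / (0.15·0.6897 + 0.2·0.3103) ≈ 0.6250
After an optical inspection='fail': P(defective) = 0.85·0.6250 / (0.85·0.6250 + 0.8·0.3750) ≈ 0.6391
After an optical inspection='fail': P(defective) = 0.85·0.6391 / (0.85·0.6391 + 0.8·0.3609) ≈ 0.6530

0.6530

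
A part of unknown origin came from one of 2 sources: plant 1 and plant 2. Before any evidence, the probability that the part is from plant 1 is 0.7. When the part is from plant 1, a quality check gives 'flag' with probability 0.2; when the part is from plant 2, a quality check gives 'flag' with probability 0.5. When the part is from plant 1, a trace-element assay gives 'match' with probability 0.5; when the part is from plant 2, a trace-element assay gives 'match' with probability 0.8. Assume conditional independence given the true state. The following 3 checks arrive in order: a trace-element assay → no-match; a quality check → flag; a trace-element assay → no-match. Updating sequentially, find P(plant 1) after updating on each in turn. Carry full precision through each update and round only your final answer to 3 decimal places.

0.854

Each posterior becomes the prior for the next update.
After a trace-element assay='no-match': P(plant 1) = 0.5·0.7000 / (0.5·0.7000 + 0.2·0.3000) ≈ 0.8537
After a quality check='flag': P(plant 1) = 0.2·0.8537 / (0.2·0.8537 + 0.5·0.1463) ≈ 0.7000
After a trace-element assay='no-match': P(plant 1) = 0.5·0.7000 / (0.5·0.7000 + 0.2·0.3000) ≈ 0.8537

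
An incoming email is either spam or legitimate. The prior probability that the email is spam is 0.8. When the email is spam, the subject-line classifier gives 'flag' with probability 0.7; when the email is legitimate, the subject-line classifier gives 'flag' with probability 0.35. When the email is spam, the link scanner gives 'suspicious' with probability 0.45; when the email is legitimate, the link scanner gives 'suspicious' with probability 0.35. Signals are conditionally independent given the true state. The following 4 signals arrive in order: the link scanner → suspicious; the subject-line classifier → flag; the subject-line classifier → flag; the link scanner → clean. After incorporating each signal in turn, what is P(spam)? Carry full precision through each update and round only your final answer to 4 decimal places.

After the link scanner='suspicious': P(spam) = 0.45·0.8000 / (0.45·0.8000 + 0.35·0.2000) ≈ 0.8372
After the subject-line classifier='flag': P(spam) = 0.7·0.8372 / (0.7·0.8372 + 0.35·0.1628) ≈ 0.9114
After the subject-line classifier='flag': P(spam) = 0.7·0.9114 / (0.7·0.9114 + 0.35·0.0886) ≈ 0.9536
After the link scanner='clean': P(spam) = 0.55·0.9536 / (0.55·0.9536 + 0.65·0.0464) ≈ 0.9457

0.9457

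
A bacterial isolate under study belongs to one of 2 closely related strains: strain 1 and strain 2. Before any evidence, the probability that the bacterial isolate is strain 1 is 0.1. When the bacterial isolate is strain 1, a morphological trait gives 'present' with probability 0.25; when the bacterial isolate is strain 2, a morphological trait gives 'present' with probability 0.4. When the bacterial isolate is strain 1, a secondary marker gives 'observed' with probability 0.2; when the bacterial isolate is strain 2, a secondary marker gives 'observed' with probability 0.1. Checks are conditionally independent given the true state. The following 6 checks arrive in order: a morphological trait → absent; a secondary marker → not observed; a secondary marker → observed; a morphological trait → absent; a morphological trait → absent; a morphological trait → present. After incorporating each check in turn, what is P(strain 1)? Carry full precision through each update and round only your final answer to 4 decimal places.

Each posterior becomes the prior for the next update.
After a morphological trait='absent': P(strain 1) = 0.75·0.1000 / (0.75·0.1000 + 0.6·0.9000) ≈ 0.1220
After a secondary marker='not observed': P(strain 1) = 0.8·0.1220 / (0.8·0.1220 + 0.9·0.8780) ≈ 0.1099
After a secondary marker='observed': P(strain 1) = 0.2·0.1099 / (0.2·0.1099 + 0.1·0.8901) ≈ 0.1980
After a morphological trait='absent': P(strain 1) = 0.75·0.1980 / (0.75·0.1980 + 0.6·0.8020) ≈ 0.2358
After a morphological trait='absent': P(strain 1) = 0.75·0.2358 / (0.75·0.2358 + 0.6·0.7642) ≈ 0.2784
After a morphological trait='present': P(strain 1) = 0.25·0.2784 / (0.25·0.2784 + 0.4·0.7216) ≈ 0.1943

0.1943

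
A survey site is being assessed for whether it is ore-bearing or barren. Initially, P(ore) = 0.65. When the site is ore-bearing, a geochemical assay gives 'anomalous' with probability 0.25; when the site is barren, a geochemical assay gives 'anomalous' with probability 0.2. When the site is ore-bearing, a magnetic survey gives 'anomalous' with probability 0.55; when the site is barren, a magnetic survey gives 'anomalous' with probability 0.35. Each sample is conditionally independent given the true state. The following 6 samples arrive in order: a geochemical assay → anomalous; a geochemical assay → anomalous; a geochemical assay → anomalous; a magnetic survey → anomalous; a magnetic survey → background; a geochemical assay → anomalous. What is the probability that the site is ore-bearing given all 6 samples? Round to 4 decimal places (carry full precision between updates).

0.8314

After a geochemical assay='anomalous': P(ore) = 0.25·0.6500 / (0.25·0.6500 + 0.2·0.3500) ≈ 0.6989
After a geochemical assay='anomalous': P(ore) = 0.25·0.6989 / (0.25·0.6989 + 0.2·0.3011) ≈ 0.7437
After a geochemical assay='anomalous': P(ore) = 0.25·0.7437 / (0.25·0.7437 + 0.2·0.2563) ≈ 0.7839
After a magnetic survey='anomalous': P(ore) = 0.55·0.7839 / (0.55·0.7839 + 0.35·0.2161) ≈ 0.8507
After a magnetic survey='background': P(ore) = 0.45·0.8507 / (0.45·0.8507 + 0.65·0.1493) ≈ 0.7978
After a geochemical assay='anomalous': P(ore) = 0.25·0.7978 / (0.25·0.7978 + 0.2·0.2022) ≈ 0.8314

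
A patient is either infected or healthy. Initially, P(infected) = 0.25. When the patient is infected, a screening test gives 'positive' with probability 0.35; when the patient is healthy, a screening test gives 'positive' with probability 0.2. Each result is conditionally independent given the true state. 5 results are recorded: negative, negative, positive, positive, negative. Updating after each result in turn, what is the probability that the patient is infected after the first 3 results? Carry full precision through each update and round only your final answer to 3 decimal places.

After 'negative': P(infected) = 0.65·0.2500 / (0.65·0.2500 + 0.8·0.7500) ≈ 0.2131
After 'negative': P(infected) = 0.65·0.2131 / (0.65·0.2131 + 0.8·0.7869) ≈ 0.1804
After 'positive': P(infected) = 0.35·0.1804 / (0.35·0.1804 + 0.2·0.8196) ≈ 0.2780

0.278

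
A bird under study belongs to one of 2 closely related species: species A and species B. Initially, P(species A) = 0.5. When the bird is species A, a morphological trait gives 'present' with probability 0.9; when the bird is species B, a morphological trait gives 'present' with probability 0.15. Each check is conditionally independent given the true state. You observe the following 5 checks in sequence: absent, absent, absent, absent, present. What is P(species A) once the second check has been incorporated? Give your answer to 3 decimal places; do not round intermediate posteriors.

0.014

After 'absent': P(species A) = 0.1·0.5000 / (0.1·0.5000 + 0.85·0.5000) ≈ 0.1053
After 'absent': P(species A) = 0.1·0.1053 / (0.1·0.1053 + 0.85·0.8947) ≈ 0.0137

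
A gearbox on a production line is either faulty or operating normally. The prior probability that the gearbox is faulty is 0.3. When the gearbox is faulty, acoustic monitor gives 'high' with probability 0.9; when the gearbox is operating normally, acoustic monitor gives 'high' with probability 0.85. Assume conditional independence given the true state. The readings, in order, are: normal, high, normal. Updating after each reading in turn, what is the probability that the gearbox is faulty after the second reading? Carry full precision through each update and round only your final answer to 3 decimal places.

After 'normal': P(faulty) = 0.1·0.3000 / (0.1·0.3000 + 0.15·0.7000) ≈ 0.2222
After 'high': P(faulty) = 0.9·0.2222 / (0.9·0.2222 + 0.85·0.7778) ≈ 0.2323

0.232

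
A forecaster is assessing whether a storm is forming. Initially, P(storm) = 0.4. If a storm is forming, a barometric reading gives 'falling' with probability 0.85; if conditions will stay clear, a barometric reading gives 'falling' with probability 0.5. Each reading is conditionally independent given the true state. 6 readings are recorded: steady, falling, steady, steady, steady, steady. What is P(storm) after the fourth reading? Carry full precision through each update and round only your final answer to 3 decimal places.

After 'steady': P(storm) = 0.15·0.4000 / (0.15·0.4000 + 0.5·0.6000) ≈ 0.1667
After 'falling': P(storm) = 0.85·0.1667 / (0.85·0.1667 + 0.5·0.8333) ≈ 0.2537
After 'steady': P(storm) = 0.15·0.2537 / (0.15·0.2537 + 0.5·0.7463) ≈ 0.0926
After 'steady': P(storm) = 0.15·0.0926 / (0.15·0.0926 + 0.5·0.9074) ≈ 0.0297

0.030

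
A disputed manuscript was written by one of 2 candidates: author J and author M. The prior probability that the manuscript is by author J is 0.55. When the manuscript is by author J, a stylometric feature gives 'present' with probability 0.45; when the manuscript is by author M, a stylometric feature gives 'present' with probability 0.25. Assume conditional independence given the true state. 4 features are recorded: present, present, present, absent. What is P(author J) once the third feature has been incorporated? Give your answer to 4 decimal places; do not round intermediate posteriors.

0.8770

After 'present': P(author J) = 0.45·0.5500 / (0.45·0.5500 + 0.25·0.4500) ≈ 0.6875
After 'present': P(author J) = 0.45·0.6875 / (0.45·0.6875 + 0.25·0.3125) ≈ 0.7984
After 'present': P(author J) = 0.45·0.7984 / (0.45·0.7984 + 0.25·0.2016) ≈ 0.8770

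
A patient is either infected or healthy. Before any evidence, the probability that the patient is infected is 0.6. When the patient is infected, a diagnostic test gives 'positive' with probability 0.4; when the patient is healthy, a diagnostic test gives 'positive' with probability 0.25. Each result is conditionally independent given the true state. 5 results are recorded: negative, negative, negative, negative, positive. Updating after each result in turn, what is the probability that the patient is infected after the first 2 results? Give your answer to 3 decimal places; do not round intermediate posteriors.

After 'negative': P(infected) = 0.6·0.6000 / (0.6·0.6000 + 0.75·0.4000) ≈ 0.5455
After 'negative': P(infected) = 0.6·0.5455 / (0.6·0.5455 + 0.75·0.4545) ≈ 0.4898

0.490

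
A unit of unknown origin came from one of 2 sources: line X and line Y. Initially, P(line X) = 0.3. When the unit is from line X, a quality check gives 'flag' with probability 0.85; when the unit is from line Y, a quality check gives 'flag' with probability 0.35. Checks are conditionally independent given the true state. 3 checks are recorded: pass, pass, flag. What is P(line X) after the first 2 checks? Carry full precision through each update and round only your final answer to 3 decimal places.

Each posterior becomes the prior for the next update.
After 'pass': P(line X) = 0.15·0.3000 / (0.15·0.3000 + 0.65·0.7000) ≈ 0.0900
After 'pass': P(line X) = 0.15·0.0900 / (0.15·0.0900 + 0.65·0.9100) ≈ 0.0223

0.022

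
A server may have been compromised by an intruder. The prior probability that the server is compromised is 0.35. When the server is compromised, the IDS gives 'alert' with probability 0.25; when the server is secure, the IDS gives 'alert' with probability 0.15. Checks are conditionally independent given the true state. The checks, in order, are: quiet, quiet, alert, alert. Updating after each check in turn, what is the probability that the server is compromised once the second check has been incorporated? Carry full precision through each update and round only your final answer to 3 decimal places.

0.295

After 'quiet': P(compromised) = 0.75·0.3500 / (0.75·0.3500 + 0.85·0.6500) ≈ 0.3221
After 'quiet': P(compromised) = 0.75·0.3221 / (0.75·0.3221 + 0.85·0.6779) ≈ 0.2954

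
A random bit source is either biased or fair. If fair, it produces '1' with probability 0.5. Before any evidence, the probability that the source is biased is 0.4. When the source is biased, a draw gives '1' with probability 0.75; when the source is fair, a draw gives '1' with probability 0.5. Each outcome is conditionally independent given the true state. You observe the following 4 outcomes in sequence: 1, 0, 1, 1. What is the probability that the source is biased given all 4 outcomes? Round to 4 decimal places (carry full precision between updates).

After '1': P(biased) = 0.75·0.4000 / (0.75·0.4000 + 0.5·0.6000) ≈ 0.5000
After '0': P(biased) = 0.25·0.5000 / (0.25·0.5000 + 0.5·0.5000) ≈ 0.3333
After '1': P(biased) = 0.75·0.3333 / (0.75·0.3333 + 0.5·0.6667) ≈ 0.4286
After '1': P(biased) = 0.75·0.4286 / (0.75·0.4286 + 0.5·0.5714) ≈ 0.5294

0.5294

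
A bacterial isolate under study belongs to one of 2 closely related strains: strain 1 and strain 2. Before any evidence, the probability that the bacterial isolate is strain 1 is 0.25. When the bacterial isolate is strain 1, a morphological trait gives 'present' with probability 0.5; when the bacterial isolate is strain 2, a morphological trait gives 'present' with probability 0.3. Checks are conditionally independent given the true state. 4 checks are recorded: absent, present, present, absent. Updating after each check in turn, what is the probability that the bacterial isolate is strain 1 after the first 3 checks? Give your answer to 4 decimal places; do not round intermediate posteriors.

Each posterior becomes the prior for the next update.
After 'absent': P(strain 1) = 0.5·0.2500 / (0.5·0.2500 + 0.7·0.7500) ≈ 0.1923
After 'present': P(strain 1) = 0.5·0.1923 / (0.5·0.1923 + 0.3·0.8077) ≈ 0.2841
After 'present': P(strain 1) = 0.5·0.2841 / (0.5·0.2841 + 0.3·0.7159) ≈ 0.3981

0.3981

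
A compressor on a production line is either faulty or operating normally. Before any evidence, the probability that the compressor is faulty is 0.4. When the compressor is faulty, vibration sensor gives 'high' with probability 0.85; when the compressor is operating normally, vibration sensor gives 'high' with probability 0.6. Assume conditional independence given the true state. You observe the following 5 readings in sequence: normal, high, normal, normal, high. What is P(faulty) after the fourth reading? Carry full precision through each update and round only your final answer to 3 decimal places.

0.047

After 'normal': P(faulty) = 0.15·0.4000 / (0.15·0.4000 + 0.4·0.6000) ≈ 0.2000
After 'high': P(faulty) = 0.85·0.2000 / (0.85·0.2000 + 0.6·0.8000) ≈ 0.2615
After 'normal': P(faulty) = 0.15·0.2615 / (0.15·0.2615 + 0.4·0.7385) ≈ 0.1172
After 'normal': P(faulty) = 0.15·0.1172 / (0.15·0.1172 + 0.4·0.8828) ≈ 0.0474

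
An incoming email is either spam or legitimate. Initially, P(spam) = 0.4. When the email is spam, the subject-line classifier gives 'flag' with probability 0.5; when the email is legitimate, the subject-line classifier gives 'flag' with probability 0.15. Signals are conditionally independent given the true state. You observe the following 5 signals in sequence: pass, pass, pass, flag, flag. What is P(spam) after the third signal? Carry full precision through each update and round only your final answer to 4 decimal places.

Each posterior becomes the prior for the next update.
After 'pass': P(spam) = 0.5·0.4000 / (0.5·0.4000 + 0.85·0.6000) ≈ 0.2817
After 'pass': P(spam) = 0.5·0.2817 / (0.5·0.2817 + 0.85·0.7183) ≈ 0.1874
After 'pass': P(spam) = 0.5·0.1874 / (0.5·0.1874 + 0.85·0.8126) ≈ 0.1195

0.1195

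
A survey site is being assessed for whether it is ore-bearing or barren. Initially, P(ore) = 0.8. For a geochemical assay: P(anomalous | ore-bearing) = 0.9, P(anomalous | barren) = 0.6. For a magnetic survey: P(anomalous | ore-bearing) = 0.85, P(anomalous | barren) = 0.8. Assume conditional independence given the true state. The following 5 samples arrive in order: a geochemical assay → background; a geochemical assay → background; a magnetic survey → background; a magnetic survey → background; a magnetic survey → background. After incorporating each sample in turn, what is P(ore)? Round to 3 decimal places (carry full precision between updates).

After a geochemical assay='background': P(ore) = 0.1·0.8000 / (0.1·0.8000 + 0.4·0.2000) ≈ 0.5000
After a geochemical assay='background': P(ore) = 0.1·0.5000 / (0.1·0.5000 + 0.4·0.5000) ≈ 0.2000
After a magnetic survey='background': P(ore) = 0.15·0.2000 / (0.15·0.2000 + 0.2·0.8000) ≈ 0.1579
After a magnetic survey='background': P(ore) = 0.15·0.1579 / (0.15·0.1579 + 0.2·0.8421) ≈ 0.1233
After a magnetic survey='background': P(ore) = 0.15·0.1233 / (0.15·0.1233 + 0.2·0.8767) ≈ 0.0954

0.095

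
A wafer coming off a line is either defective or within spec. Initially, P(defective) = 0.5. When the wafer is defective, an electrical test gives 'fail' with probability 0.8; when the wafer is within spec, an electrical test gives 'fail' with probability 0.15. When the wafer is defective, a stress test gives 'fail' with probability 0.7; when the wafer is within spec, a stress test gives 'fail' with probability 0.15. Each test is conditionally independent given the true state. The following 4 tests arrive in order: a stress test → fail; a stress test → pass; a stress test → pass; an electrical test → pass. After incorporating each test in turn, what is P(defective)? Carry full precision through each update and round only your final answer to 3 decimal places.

0.120

After a stress test='fail': P(defective) = 0.7·0.5000 / (0.7·0.5000 + 0.15·0.5000) ≈ 0.8235
After a stress test='pass': P(defective) = 0.3·0.8235 / (0.3·0.8235 + 0.85·0.1765) ≈ 0.6222
After a stress test='pass': P(defective) = 0.3·0.6222 / (0.3·0.6222 + 0.85·0.3778) ≈ 0.3676
After an electrical test='pass': P(defective) = 0.2·0.3676 / (0.2·0.3676 + 0.85·0.6324) ≈ 0.1203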